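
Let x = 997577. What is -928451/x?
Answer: -928451/997577 ≈ -0.93071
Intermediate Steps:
-928451/x = -928451/997577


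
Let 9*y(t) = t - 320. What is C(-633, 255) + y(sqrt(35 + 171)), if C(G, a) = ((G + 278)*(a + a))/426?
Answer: -4145/9 + sqrt(206)/9 ≈ -458.96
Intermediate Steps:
y(t) = -320/9 + t/9 (y(t) = (t - 320)/9 = (-320 + t)/9 = -320/9 + t/9)
C(G, a) = a*(278 + G)/213 (C(G, a) = ((278 + G)*(2*a))*(1/426) = (2*a*(278 + G))*(1/426) = a*(278 + G)/213)
C(-633, 255) + y(sqrt(35 + 171)) = (1/213)*255*(278 - 633) + (-320/9 + sqrt(35 + 171)/9) = (1/213)*255*(-355) + (-320/9 + sqrt(206)/9) = -425 + (-320/9 + sqrt(206)/9) = -4145/9 + sqrt(206)/9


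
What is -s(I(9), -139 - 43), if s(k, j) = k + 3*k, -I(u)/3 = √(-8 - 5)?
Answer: 12*I*√13 ≈ 43.267*I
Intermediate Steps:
I(u) = -3*I*√13 (I(u) = -3*√(-8 - 5) = -3*I*√13)
s(k, j) = 4*k
-s(I(9), -139 - 43) = -4*(-3*I*√13) = -(-12)*I*√13 = 12*I*√13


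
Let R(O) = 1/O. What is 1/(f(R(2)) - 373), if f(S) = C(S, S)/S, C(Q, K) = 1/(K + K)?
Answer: -1/371 ≈ -0.0026954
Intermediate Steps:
C(Q, K) = 1/(2*K)
f(S) = 1/(2*S²) (f(S) = (1/(2*S))/S = 1/(2*S²))
1/(f(R(2)) - 373) = 1/(1/(2*(1/2)²) - 373) = 1/(1/(2*2⁻²) - 373) = 1/((½)*4 - 373) = 1/(2 - 373) = 1/(-371) = -1/371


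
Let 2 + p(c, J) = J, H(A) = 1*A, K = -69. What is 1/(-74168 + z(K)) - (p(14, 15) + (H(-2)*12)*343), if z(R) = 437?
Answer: 605995088/73731 ≈ 8219.0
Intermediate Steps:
H(A) = A
p(c, J) = -2 + J
1/(-74168 + z(K)) - (p(14, 15) + (H(-2)*12)*343) = 1/(-74168 + 437) - ((-2 + 15) - 2*12*343) = 1/(-73731) - (13 - 24*343) = -1/73731 - (13 - 8232) = -1/73731 - 1*(-8219) = -1/73731 + 8219 = 605995088/73731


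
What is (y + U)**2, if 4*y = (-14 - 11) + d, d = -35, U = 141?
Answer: 15876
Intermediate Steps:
y = -15 (y = ((-14 - 11) - 35)/4 = (-25 - 35)/4 = (1/4)*(-60) = -15)
(y + U)**2 = (-15 + 141)**2 = 126**2 = 15876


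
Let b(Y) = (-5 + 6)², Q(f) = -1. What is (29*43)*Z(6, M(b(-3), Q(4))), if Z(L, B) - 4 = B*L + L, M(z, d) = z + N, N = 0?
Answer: 19952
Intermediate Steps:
b(Y) = 1 (b(Y) = 1² = 1)
M(z, d) = z (M(z, d) = z + 0 = z)
Z(L, B) = 4 + L + B*L (Z(L, B) = 4 + (B*L + L) = 4 + (L + B*L) = 4 + L + B*L)
(29*43)*Z(6, M(b(-3), Q(4))) = (29*43)*(4 + 6 + 1*6) = 1247*(4 + 6 + 6) = 1247*16 = 19952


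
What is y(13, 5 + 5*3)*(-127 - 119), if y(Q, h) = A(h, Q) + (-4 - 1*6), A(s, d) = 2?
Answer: 1968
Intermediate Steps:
y(Q, h) = -8 (y(Q, h) = 2 + (-4 - 1*6) = 2 + (-4 - 6) = 2 - 10 = -8)
y(13, 5 + 5*3)*(-127 - 119) = -8*(-127 - 119) = -8*(-246) = 1968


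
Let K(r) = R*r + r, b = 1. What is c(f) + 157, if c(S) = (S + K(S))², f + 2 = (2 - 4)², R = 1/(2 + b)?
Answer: 1609/9 ≈ 178.78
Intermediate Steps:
R = ⅓ (R = 1/(2 + 1) = 1/3 = ⅓ ≈ 0.33333)
K(r) = 4*r/3 (K(r) = r/3 + r = 4*r/3)
f = 2 (f = -2 + (2 - 4)² = -2 + (-2)² = -2 + 4 = 2)
c(S) = 49*S²/9 (c(S) = (S + 4*S/3)² = (7*S/3)² = 49*S²/9)
c(f) + 157 = (49/9)*2² + 157 = (49/9)*4 + 157 = 196/9 + 157 = 1609/9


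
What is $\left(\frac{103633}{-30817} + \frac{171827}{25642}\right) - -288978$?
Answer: $\frac{228355802771965}{790209514} \approx 2.8898 \cdot 10^{5}$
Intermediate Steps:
$\left(\frac{103633}{-30817} + \frac{171827}{25642}\right) - -288978 = \left(103633 \left(- \frac{1}{30817}\right) + 171827 \cdot \frac{1}{25642}\right) + 288978 = \left(- \frac{103633}{30817} + \frac{171827}{25642}\right) + 288978 = \frac{2637835273}{790209514} + 288978 = \frac{228355802771965}{790209514}$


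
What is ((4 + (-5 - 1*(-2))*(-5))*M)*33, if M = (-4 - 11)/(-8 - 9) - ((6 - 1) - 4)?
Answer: -1254/17 ≈ -73.765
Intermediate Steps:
M = -2/17 (M = -15/(-17) - (5 - 4) = -15*(-1/17) - 1*1 = 15/17 - 1 = -2/17 ≈ -0.11765)
((4 + (-5 - 1*(-2))*(-5))*M)*33 = ((4 + (-5 - 1*(-2))*(-5))*(-2/17))*33 = ((4 + (-5 + 2)*(-5))*(-2/17))*33 = ((4 - 3*(-5))*(-2/17))*33 = ((4 + 15)*(-2/17))*33 = (19*(-2/17))*33 = -38/17*33 = -1254/17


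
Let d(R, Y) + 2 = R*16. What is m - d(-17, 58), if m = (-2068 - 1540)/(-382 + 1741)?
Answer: 368758/1359 ≈ 271.35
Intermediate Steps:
d(R, Y) = -2 + 16*R (d(R, Y) = -2 + R*16 = -2 + 16*R)
m = -3608/1359 ≈ -2.6549
m - d(-17, 58) = -3608/1359 - (-2 + 16*(-17)) = -3608/1359 - (-2 - 272) = -3608/1359 - 1*(-274) = -3608/1359 + 274 = 368758/1359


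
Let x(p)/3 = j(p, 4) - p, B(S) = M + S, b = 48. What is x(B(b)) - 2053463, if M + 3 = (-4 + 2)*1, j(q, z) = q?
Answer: -2053463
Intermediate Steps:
M = -5 (M = -3 + (-4 + 2)*1 = -3 - 2*1 = -3 - 2 = -5)
B(S) = -5 + S
x(p) = 0 (x(p) = 3*(p - p) = 3*0 = 0)
x(B(b)) - 2053463 = 0 - 2053463 = -2053463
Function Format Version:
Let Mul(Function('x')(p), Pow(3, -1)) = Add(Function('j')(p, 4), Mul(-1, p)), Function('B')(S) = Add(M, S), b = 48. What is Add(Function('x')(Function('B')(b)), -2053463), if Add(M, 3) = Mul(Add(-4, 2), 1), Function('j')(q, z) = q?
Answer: -2053463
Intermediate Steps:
M = -5 (M = Add(-3, Mul(Add(-4, 2), 1)) = Add(-3, Mul(-2, 1)) = Add(-3, -2) = -5)
Function('B')(S) = Add(-5, S)
Function('x')(p) = 0 (Function('x')(p) = Mul(3, Add(p, Mul(-1, p))) = Mul(3, 0) = 0)
Add(Function('x')(Function('B')(b)), -2053463) = Add(0, -2053463) = -2053463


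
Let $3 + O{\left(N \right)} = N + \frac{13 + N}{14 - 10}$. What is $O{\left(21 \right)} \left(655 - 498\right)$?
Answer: $\frac{8321}{2} \approx 4160.5$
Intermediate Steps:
$O{\left(N \right)} = \frac{1}{4} + \frac{5 N}{4}$ ($O{\left(N \right)} = -3 + \left(N + \frac{13 + N}{14 - 10}\right) = -3 + \left(N + \frac{13 + N}{4}\right) = -3 + \left(N + \left(13 + N\right) \frac{1}{4}\right) = -3 + \left(N + \left(\frac{13}{4} + \frac{N}{4}\right)\right) = -3 + \left(\frac{13}{4} + \frac{5 N}{4}\right) = \frac{1}{4} + \frac{5 N}{4}$)
$O{\left(21 \right)} \left(655 - 498\right) = \left(\frac{1}{4} + \frac{5}{4} \cdot 21\right) \left(655 - 498\right) = \left(\frac{1}{4} + \frac{105}{4}\right) 157 = \frac{53}{2} \cdot 157 = \frac{8321}{2}$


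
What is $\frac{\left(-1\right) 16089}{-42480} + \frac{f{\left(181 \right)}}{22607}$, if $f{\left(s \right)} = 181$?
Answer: $\frac{123804301}{320115120} \approx 0.38675$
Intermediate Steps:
$\frac{\left(-1\right) 16089}{-42480} + \frac{f{\left(181 \right)}}{22607} = \frac{\left(-1\right) 16089}{-42480} + \frac{181}{22607} = \left(-16089\right) \left(- \frac{1}{42480}\right) + 181 \cdot \frac{1}{22607} = \frac{5363}{14160} + \frac{181}{22607} = \frac{123804301}{320115120}$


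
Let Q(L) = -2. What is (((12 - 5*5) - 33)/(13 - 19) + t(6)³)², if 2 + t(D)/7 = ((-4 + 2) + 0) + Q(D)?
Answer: 49391062081/9 ≈ 5.4879e+9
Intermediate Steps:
t(D) = -42 (t(D) = -14 + 7*(((-4 + 2) + 0) - 2) = -14 + 7*((-2 + 0) - 2) = -14 + 7*(-2 - 2) = -14 + 7*(-4) = -14 - 28 = -42)
(((12 - 5*5) - 33)/(13 - 19) + t(6)³)² = (((12 - 5*5) - 33)/(13 - 19) + (-42)³)² = (((12 - 25) - 33)/(-6) - 74088)² = ((-13 - 33)*(-⅙) - 74088)² = (-46*(-⅙) - 74088)² = (23/3 - 74088)² = (-222241/3)² = 49391062081/9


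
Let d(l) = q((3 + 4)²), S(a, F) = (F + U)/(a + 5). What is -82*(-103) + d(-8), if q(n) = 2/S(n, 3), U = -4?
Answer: 8338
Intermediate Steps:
S(a, F) = (-4 + F)/(5 + a) (S(a, F) = (F - 4)/(a + 5) = (-4 + F)/(5 + a))
q(n) = -10 - 2*n (q(n) = 2/(((-4 + 3)/(5 + n))) = 2/((-1/(5 + n))) = 2*(-5 - n) = -10 - 2*n)
d(l) = -108 (d(l) = -10 - 2*(3 + 4)² = -10 - 2*7² = -10 - 2*49 = -10 - 98 = -108)
-82*(-103) + d(-8) = -82*(-103) - 108 = 8446 - 108 = 8338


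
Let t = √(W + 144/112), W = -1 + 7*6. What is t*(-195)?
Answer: -390*√518/7 ≈ -1268.0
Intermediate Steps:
W = 41 (W = -1 + 42 = 41)
t = 2*√518/7 (t = √(41 + 144/112) = √(41 + 144*(1/112)) = √(41 + 9/7) = √(296/7) = 2*√518/7 ≈ 6.5027)
t*(-195) = (2*√518/7)*(-195) = -390*√518/7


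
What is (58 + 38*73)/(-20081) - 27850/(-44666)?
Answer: 216380869/448468973 ≈ 0.48249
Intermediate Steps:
(58 + 38*73)/(-20081) - 27850/(-44666) = (58 + 2774)*(-1/20081) - 27850*(-1/44666) = 2832*(-1/20081) + 13925/22333 = -2832/20081 + 13925/22333 = 216380869/448468973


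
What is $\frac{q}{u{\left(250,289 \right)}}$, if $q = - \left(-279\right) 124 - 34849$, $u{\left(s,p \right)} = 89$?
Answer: $- \frac{253}{89} \approx -2.8427$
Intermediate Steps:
$q = -253$ ($q = \left(-1\right) \left(-34596\right) - 34849 = 34596 - 34849 = -253$)
$\frac{q}{u{\left(250,289 \right)}} = - \frac{253}{89}$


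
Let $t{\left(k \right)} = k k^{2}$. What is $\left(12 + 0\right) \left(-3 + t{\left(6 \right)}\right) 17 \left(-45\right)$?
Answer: $-1955340$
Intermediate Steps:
$t{\left(k \right)} = k^{3}$
$\left(12 + 0\right) \left(-3 + t{\left(6 \right)}\right) 17 \left(-45\right) = \left(12 + 0\right) \left(-3 + 6^{3}\right) 17 \left(-45\right) = 12 \left(-3 + 216\right) 17 \left(-45\right) = 12 \cdot 213 \cdot 17 \left(-45\right) = 2556 \cdot 17 \left(-45\right) = 43452 \left(-45\right) = -1955340$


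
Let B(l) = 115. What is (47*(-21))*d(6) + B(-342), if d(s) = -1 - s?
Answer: 7024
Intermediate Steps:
(47*(-21))*d(6) + B(-342) = (47*(-21))*(-1 - 1*6) + 115 = -987*(-1 - 6) + 115 = -987*(-7) + 115 = 6909 + 115 = 7024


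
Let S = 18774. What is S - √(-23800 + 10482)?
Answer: 18774 - I*√13318 ≈ 18774.0 - 115.4*I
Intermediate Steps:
S - √(-23800 + 10482) = 18774 - √(-23800 + 10482) = 18774 - √(-13318) = 18774 - I*√13318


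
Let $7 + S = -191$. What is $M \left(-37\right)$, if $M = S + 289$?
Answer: $-3367$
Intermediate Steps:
$S = -198$ ($S = -7 - 191 = -198$)
$M = 91$ ($M = -198 + 289 = 91$)
$M \left(-37\right) = 91 \left(-37\right) = -3367$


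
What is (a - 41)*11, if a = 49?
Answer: 88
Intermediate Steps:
(a - 41)*11 = (49 - 41)*11 = 8*11 = 88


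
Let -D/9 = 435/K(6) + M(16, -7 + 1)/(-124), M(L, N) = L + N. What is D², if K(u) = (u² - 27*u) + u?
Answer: 68409441/61504 ≈ 1112.3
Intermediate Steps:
K(u) = u² - 26*u
D = 8271/248 (D = -9*(435/((6*(-26 + 6))) + (16 + (-7 + 1))/(-124)) = -9*(435/((6*(-20))) + (16 - 6)*(-1/124)) = -9*(435/(-120) + 10*(-1/124)) = -9*(435*(-1/120) - 5/62) = -9*(-29/8 - 5/62) = -9*(-919/248) = 8271/248 ≈ 33.351)
D² = (8271/248)² = 68409441/61504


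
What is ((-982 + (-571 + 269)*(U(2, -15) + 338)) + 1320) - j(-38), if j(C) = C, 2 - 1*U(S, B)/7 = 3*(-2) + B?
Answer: -150322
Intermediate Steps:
U(S, B) = 56 - 7*B (U(S, B) = 14 - 7*(3*(-2) + B) = 14 - 7*(-6 + B) = 14 + (42 - 7*B) = 56 - 7*B)
((-982 + (-571 + 269)*(U(2, -15) + 338)) + 1320) - j(-38) = ((-982 + (-571 + 269)*((56 - 7*(-15)) + 338)) + 1320) - 1*(-38) = ((-982 - 302*((56 + 105) + 338)) + 1320) + 38 = ((-982 - 302*(161 + 338)) + 1320) + 38 = ((-982 - 302*499) + 1320) + 38 = ((-982 - 150698) + 1320) + 38 = (-151680 + 1320) + 38 = -150360 + 38 = -150322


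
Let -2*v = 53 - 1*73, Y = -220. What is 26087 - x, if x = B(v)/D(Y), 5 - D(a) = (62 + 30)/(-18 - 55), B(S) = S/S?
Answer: 11921686/457 ≈ 26087.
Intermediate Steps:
v = 10 (v = -(53 - 1*73)/2 = -(53 - 73)/2 = -½*(-20) = 10)
B(S) = 1
D(a) = 457/73 (D(a) = 5 - (62 + 30)/(-18 - 55) = 5 - 92/(-73) = 5 - 92*(-1)/73 = 5 - 1*(-92/73) = 5 + 92/73 = 457/73)
x = 73/457 (x = 1/(457/73) = 1*(73/457) = 73/457 ≈ 0.15974)
26087 - x = 26087 - 1*73/457 = 26087 - 73/457 = 11921686/457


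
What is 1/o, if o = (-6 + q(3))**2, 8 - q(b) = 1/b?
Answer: 9/25 ≈ 0.36000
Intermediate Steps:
q(b) = 8 - 1/b
o = 25/9 (o = (-6 + (8 - 1/3))**2 = (-6 + 23/3)**2 = (5/3)**2 = 25/9 ≈ 2.7778)
1/o = 1/(25/9) = 9/25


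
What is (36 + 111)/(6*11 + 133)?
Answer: 147/199 ≈ 0.73869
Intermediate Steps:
(36 + 111)/(6*11 + 133) = 147/(66 + 133) = 147/199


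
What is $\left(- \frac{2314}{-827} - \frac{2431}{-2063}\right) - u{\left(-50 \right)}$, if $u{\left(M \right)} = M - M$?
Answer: $\frac{6784219}{1706101} \approx 3.9764$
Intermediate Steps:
$u{\left(M \right)} = 0$
$\left(- \frac{2314}{-827} - \frac{2431}{-2063}\right) - u{\left(-50 \right)} = \left(- \frac{2314}{-827} - \frac{2431}{-2063}\right) - 0 = \left(\left(-2314\right) \left(- \frac{1}{827}\right) - - \frac{2431}{2063}\right) + 0 = \left(\frac{2314}{827} + \frac{2431}{2063}\right) + 0 = \frac{6784219}{1706101} + 0 = \frac{6784219}{1706101}$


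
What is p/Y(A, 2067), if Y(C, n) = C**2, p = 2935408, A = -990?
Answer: 733852/245025 ≈ 2.9950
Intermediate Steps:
p/Y(A, 2067) = 2935408/((-990)**2) = 2935408/980100 = 2935408*(1/980100) = 733852/245025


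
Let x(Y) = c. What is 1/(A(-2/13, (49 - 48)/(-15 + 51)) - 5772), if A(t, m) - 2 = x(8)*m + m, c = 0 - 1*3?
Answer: -18/103861 ≈ -0.00017331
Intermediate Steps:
c = -3 (c = 0 - 3 = -3)
x(Y) = -3
A(t, m) = 2 - 2*m (A(t, m) = 2 + (-3*m + m) = 2 - 2*m)
1/(A(-2/13, (49 - 48)/(-15 + 51)) - 5772) = 1/((2 - 2*(49 - 48)/(-15 + 51)) - 5772) = 1/((2 - 2/36) - 5772) = 1/((2 - 2*1/36) - 5772) = 1/((2 - 1/18) - 5772) = 1/(35/18 - 5772) = 1/(-103861/18) = -18/103861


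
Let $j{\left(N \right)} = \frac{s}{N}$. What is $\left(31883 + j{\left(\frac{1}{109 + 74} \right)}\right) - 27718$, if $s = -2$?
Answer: $3799$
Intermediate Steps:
$j{\left(N \right)} = - \frac{2}{N}$
$\left(31883 + j{\left(\frac{1}{109 + 74} \right)}\right) - 27718 = \left(31883 - \frac{2}{\frac{1}{109 + 74}}\right) - 27718 = \left(31883 - \frac{2}{\frac{1}{183}}\right) - 27718 = \left(31883 - 2 \frac{1}{\frac{1}{183}}\right) - 27718 = \left(31883 - 366\right) - 27718 = 31517 - 27718 = 3799$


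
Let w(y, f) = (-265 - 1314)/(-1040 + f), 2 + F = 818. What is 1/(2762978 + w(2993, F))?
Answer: 224/618908651 ≈ 3.6193e-7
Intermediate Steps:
F = 816 (F = -2 + 818 = 816)
w(y, f) = -1579/(-1040 + f)
1/(2762978 + w(2993, F)) = 1/(2762978 - 1579/(-1040 + 816)) = 1/(2762978 - 1579/(-224)) = 1/(2762978 - 1579*(-1/224)) = 1/(2762978 + 1579/224) = 1/(618908651/224) = 224/618908651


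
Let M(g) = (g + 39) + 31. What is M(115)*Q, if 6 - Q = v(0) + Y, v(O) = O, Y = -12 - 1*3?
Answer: 3885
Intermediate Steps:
Y = -15 (Y = -12 - 3 = -15)
Q = 21 (Q = 6 - (0 - 15) = 6 - 1*(-15) = 6 + 15 = 21)
M(g) = 70 + g (M(g) = (39 + g) + 31 = 70 + g)
M(115)*Q = (70 + 115)*21 = 185*21 = 3885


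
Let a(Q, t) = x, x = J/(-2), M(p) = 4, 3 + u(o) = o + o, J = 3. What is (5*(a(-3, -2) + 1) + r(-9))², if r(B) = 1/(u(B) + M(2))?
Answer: 7569/1156 ≈ 6.5476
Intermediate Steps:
u(o) = -3 + 2*o (u(o) = -3 + (o + o) = -3 + 2*o)
r(B) = 1/(1 + 2*B) (r(B) = 1/((-3 + 2*B) + 4) = 1/(1 + 2*B))
x = -3/2 (x = 3/(-2) = 3*(-½) = -3/2 ≈ -1.5000)
a(Q, t) = -3/2
(5*(a(-3, -2) + 1) + r(-9))² = (5*(-3/2 + 1) + 1/(1 + 2*(-9)))² = (5*(-½) + 1/(1 - 18))² = (-5/2 + 1/(-17))² = (-5/2 - 1/17)² = (-87/34)² = 7569/1156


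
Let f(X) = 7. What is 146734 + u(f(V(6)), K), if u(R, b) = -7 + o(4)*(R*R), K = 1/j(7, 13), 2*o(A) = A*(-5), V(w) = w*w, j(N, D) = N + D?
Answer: 146237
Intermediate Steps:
j(N, D) = D + N
V(w) = w**2
o(A) = -5*A/2 (o(A) = (A*(-5))/2 = (-5*A)/2 = -5*A/2)
K = 1/20 (K = 1/(13 + 7) = 1/20 ≈ 0.050000)
u(R, b) = -7 - 10*R**2 (u(R, b) = -7 + (-5/2*4)*(R*R) = -7 - 10*R**2)
146734 + u(f(V(6)), K) = 146734 + (-7 - 10*7**2) = 146734 + (-7 - 10*49) = 146734 + (-7 - 490) = 146734 - 497 = 146237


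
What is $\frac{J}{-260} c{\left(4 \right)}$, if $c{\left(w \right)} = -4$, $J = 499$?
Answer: $\frac{499}{65} \approx 7.6769$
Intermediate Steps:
$\frac{J}{-260} c{\left(4 \right)} = \frac{499}{-260} \left(-4\right) = 499 \left(- \frac{1}{260}\right) \left(-4\right) = \left(- \frac{499}{260}\right) \left(-4\right) = \frac{499}{65}$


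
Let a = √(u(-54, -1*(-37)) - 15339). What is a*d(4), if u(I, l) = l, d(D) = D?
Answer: 4*I*√15302 ≈ 494.81*I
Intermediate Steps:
a = I*√15302 (a = √(-1*(-37) - 15339) = √(37 - 15339) = √(-15302) = I*√15302 ≈ 123.7*I)
a*d(4) = (I*√15302)*4 = 4*I*√15302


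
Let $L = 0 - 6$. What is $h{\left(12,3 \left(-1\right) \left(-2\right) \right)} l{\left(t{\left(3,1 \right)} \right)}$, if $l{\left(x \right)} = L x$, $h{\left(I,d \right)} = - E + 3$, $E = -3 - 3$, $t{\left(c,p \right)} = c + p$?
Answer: $-216$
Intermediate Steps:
$E = -6$
$L = -6$ ($L = 0 - 6 = -6$)
$h{\left(I,d \right)} = 9$ ($h{\left(I,d \right)} = \left(-1\right) \left(-6\right) + 3 = 6 + 3 = 9$)
$l{\left(x \right)} = - 6 x$
$h{\left(12,3 \left(-1\right) \left(-2\right) \right)} l{\left(t{\left(3,1 \right)} \right)} = 9 \left(- 6 \left(3 + 1\right)\right) = 9 \left(\left(-6\right) 4\right) = 9 \left(-24\right) = -216$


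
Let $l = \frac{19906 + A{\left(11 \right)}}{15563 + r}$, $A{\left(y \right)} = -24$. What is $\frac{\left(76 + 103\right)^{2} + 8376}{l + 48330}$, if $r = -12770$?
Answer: $\frac{8683437}{10385044} \approx 0.83615$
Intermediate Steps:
$l = \frac{19882}{2793}$ ($l = \frac{19906 - 24}{15563 - 12770} = \frac{19882}{2793} \approx 7.1185$)
$\frac{\left(76 + 103\right)^{2} + 8376}{l + 48330} = \frac{\left(76 + 103\right)^{2} + 8376}{\frac{19882}{2793} + 48330} = \frac{179^{2} + 8376}{\frac{135005572}{2793}} = \left(32041 + 8376\right) \frac{2793}{135005572} = 40417 \cdot \frac{2793}{135005572} = \frac{8683437}{10385044}$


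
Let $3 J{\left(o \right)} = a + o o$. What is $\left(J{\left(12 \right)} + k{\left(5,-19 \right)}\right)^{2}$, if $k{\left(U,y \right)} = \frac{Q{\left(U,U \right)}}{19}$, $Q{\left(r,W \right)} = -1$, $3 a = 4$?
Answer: $\frac{68475625}{29241} \approx 2341.8$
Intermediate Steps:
$a = \frac{4}{3}$ ($a = \frac{1}{3} \cdot 4 = \frac{4}{3} \approx 1.3333$)
$k{\left(U,y \right)} = - \frac{1}{19}$
$J{\left(o \right)} = \frac{4}{9} + \frac{o^{2}}{3}$ ($J{\left(o \right)} = \frac{\frac{4}{3} + o o}{3} = \frac{\frac{4}{3} + o^{2}}{3} = \frac{4}{9} + \frac{o^{2}}{3}$)
$\left(J{\left(12 \right)} + k{\left(5,-19 \right)}\right)^{2} = \left(\left(\frac{4}{9} + \frac{12^{2}}{3}\right) - \frac{1}{19}\right)^{2} = \left(\left(\frac{4}{9} + \frac{1}{3} \cdot 144\right) - \frac{1}{19}\right)^{2} = \left(\left(\frac{4}{9} + 48\right) - \frac{1}{19}\right)^{2} = \left(\frac{436}{9} - \frac{1}{19}\right)^{2} = \left(\frac{8275}{171}\right)^{2} = \frac{68475625}{29241}$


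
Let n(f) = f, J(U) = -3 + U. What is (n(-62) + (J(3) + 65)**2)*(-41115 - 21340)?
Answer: -260000165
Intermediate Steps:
(n(-62) + (J(3) + 65)**2)*(-41115 - 21340) = (-62 + ((-3 + 3) + 65)**2)*(-41115 - 21340) = (-62 + (0 + 65)**2)*(-62455) = (-62 + 65**2)*(-62455) = (-62 + 4225)*(-62455) = 4163*(-62455) = -260000165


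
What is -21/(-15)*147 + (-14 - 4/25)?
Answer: 4791/25 ≈ 191.64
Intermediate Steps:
-21/(-15)*147 + (-14 - 4/25) = -21*(-1/15)*147 + (-14 - 4*1/25) = (7/5)*147 + (-14 - 4/25) = 1029/5 - 354/25 = 4791/25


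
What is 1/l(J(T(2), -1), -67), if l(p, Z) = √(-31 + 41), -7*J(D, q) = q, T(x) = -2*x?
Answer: √10/10 ≈ 0.31623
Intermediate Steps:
J(D, q) = -q/7
l(p, Z) = √10
1/l(J(T(2), -1), -67) = 1/(√10) = √10/10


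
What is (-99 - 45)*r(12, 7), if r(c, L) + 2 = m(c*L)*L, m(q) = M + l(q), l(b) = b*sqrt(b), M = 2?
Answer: -1728 - 169344*sqrt(21) ≈ -7.7776e+5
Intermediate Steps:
l(b) = b**(3/2)
m(q) = 2 + q**(3/2)
r(c, L) = -2 + L*(2 + (L*c)**(3/2)) (r(c, L) = -2 + (2 + (c*L)**(3/2))*L = -2 + (2 + (L*c)**(3/2))*L = -2 + L*(2 + (L*c)**(3/2)))
(-99 - 45)*r(12, 7) = (-99 - 45)*(-2 + 7*(2 + (7*12)**(3/2))) = -144*(-2 + 7*(2 + 84**(3/2))) = -144*(-2 + 7*(2 + 168*sqrt(21))) = -144*(-2 + (14 + 1176*sqrt(21))) = -144*(12 + 1176*sqrt(21)) = -1728 - 169344*sqrt(21)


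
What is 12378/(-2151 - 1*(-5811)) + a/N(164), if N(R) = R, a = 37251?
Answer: 11530721/50020 ≈ 230.52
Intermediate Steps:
12378/(-2151 - 1*(-5811)) + a/N(164) = 12378/(-2151 - 1*(-5811)) + 37251/164 = 12378/(-2151 + 5811) + 37251*(1/164) = 12378/3660 + 37251/164 = 12378*(1/3660) + 37251/164 = 2063/610 + 37251/164 = 11530721/50020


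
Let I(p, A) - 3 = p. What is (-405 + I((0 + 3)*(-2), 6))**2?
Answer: 166464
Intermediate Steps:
I(p, A) = 3 + p
(-405 + I((0 + 3)*(-2), 6))**2 = (-405 + (3 + (0 + 3)*(-2)))**2 = (-405 + (3 + 3*(-2)))**2 = (-405 + (3 - 6))**2 = (-405 - 3)**2 = (-408)**2 = 166464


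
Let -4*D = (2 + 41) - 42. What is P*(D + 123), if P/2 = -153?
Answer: -75123/2 ≈ -37562.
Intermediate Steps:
D = -¼ (D = -((2 + 41) - 42)/4 = -(43 - 42)/4 = -¼*1 = -¼ ≈ -0.25000)
P = -306 (P = 2*(-153) = -306)
P*(D + 123) = -306*(-¼ + 123) = -306*491/4 = -75123/2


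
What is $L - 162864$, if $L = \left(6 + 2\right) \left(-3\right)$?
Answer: $-162888$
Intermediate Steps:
$L = -24$ ($L = 8 \left(-3\right) = -24$)
$L - 162864 = -24 - 162864 = -162888$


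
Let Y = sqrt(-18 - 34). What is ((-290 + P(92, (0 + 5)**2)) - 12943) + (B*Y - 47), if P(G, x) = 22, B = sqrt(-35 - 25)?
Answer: -13258 - 4*sqrt(195) ≈ -13314.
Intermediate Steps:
Y = 2*I*sqrt(13) (Y = sqrt(-52) = 2*I*sqrt(13) ≈ 7.2111*I)
B = 2*I*sqrt(15) (B = sqrt(-60) = 2*I*sqrt(15) ≈ 7.746*I)
((-290 + P(92, (0 + 5)**2)) - 12943) + (B*Y - 47) = ((-290 + 22) - 12943) + ((2*I*sqrt(15))*(2*I*sqrt(13)) - 47) = (-268 - 12943) + (-4*sqrt(195) - 47) = -13211 + (-47 - 4*sqrt(195)) = -13258 - 4*sqrt(195)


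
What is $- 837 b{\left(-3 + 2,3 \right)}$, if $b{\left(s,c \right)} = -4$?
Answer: $3348$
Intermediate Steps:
$- 837 b{\left(-3 + 2,3 \right)} = \left(-837\right) \left(-4\right) = 3348$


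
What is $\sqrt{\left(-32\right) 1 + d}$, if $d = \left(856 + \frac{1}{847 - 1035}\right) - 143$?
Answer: $\frac{17 \sqrt{20821}}{94} \approx 26.096$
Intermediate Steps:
$d = \frac{134043}{188}$ ($d = \left(856 + \frac{1}{-188}\right) + \left(-455 + 312\right) = \left(856 - \frac{1}{188}\right) - 143 = \frac{160927}{188} - 143 = \frac{134043}{188} \approx 712.99$)
$\sqrt{\left(-32\right) 1 + d} = \sqrt{\left(-32\right) 1 + \frac{134043}{188}} = \sqrt{-32 + \frac{134043}{188}} = \sqrt{\frac{128027}{188}} = \frac{17 \sqrt{20821}}{94}$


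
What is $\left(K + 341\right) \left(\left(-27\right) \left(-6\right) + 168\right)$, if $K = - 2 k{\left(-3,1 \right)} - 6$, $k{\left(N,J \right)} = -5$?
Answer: $113850$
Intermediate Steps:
$K = 4$ ($K = \left(-2\right) \left(-5\right) - 6 = 10 - 6 = 4$)
$\left(K + 341\right) \left(\left(-27\right) \left(-6\right) + 168\right) = \left(4 + 341\right) \left(\left(-27\right) \left(-6\right) + 168\right) = 345 \left(162 + 168\right) = 345 \cdot 330 = 113850$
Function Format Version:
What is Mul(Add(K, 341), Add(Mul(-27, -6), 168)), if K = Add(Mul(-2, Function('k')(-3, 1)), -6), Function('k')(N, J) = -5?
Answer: 113850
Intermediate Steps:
K = 4 (K = Add(Mul(-2, -5), -6) = Add(10, -6) = 4)
Mul(Add(K, 341), Add(Mul(-27, -6), 168)) = Mul(Add(4, 341), Add(Mul(-27, -6), 168)) = Mul(345, Add(162, 168)) = Mul(345, 330) = 113850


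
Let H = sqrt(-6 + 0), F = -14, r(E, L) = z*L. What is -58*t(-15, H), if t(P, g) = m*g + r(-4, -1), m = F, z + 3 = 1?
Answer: -116 + 812*I*sqrt(6) ≈ -116.0 + 1989.0*I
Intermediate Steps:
z = -2 (z = -3 + 1 = -2)
r(E, L) = -2*L
m = -14
H = I*sqrt(6) (H = sqrt(-6) = I*sqrt(6) ≈ 2.4495*I)
t(P, g) = 2 - 14*g (t(P, g) = -14*g - 2*(-1) = -14*g + 2 = 2 - 14*g)
-58*t(-15, H) = -58*(2 - 14*I*sqrt(6)) = -116 + 812*I*sqrt(6)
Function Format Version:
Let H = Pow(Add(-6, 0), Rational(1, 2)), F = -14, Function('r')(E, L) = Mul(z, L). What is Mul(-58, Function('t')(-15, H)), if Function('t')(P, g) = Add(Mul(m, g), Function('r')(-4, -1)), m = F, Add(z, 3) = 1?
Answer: Add(-116, Mul(812, I, Pow(6, Rational(1, 2)))) ≈ Add(-116.00, Mul(1989.0, I))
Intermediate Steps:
z = -2 (z = Add(-3, 1) = -2)
Function('r')(E, L) = Mul(-2, L)
m = -14
H = Mul(I, Pow(6, Rational(1, 2))) (H = Pow(-6, Rational(1, 2)) = Mul(I, Pow(6, Rational(1, 2))) ≈ Mul(2.4495, I))
Function('t')(P, g) = Add(2, Mul(-14, g)) (Function('t')(P, g) = Add(Mul(-14, g), Mul(-2, -1)) = Add(Mul(-14, g), 2) = Add(2, Mul(-14, g)))
Mul(-58, Function('t')(-15, H)) = Mul(-58, Add(2, Mul(-14, Mul(I, Pow(6, Rational(1, 2)))))) = Mul(-58, Add(2, Mul(-14, I, Pow(6, Rational(1, 2))))) = Add(-116, Mul(812, I, Pow(6, Rational(1, 2))))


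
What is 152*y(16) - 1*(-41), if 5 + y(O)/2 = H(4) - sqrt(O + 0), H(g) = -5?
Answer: -4215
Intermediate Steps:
y(O) = -20 - 2*sqrt(O) (y(O) = -10 + 2*(-5 - sqrt(O + 0)) = -10 + 2*(-5 - sqrt(O)) = -10 + (-10 - 2*sqrt(O)) = -20 - 2*sqrt(O))
152*y(16) - 1*(-41) = 152*(-20 - 2*sqrt(16)) - 1*(-41) = 152*(-20 - 2*4) + 41 = 152*(-20 - 8) + 41 = 152*(-28) + 41 = -4256 + 41 = -4215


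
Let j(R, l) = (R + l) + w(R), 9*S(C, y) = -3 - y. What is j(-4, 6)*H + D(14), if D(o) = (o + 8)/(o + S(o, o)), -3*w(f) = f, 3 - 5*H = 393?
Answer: -28142/109 ≈ -258.18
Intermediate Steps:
H = -78 (H = 3/5 - 1/5*393 = 3/5 - 393/5 = -78)
S(C, y) = -1/3 - y/9 (S(C, y) = (-3 - y)/9 = -1/3 - y/9)
w(f) = -f/3
j(R, l) = l + 2*R/3 (j(R, l) = (R + l) - R/3 = l + 2*R/3)
D(o) = (8 + o)/(-1/3 + 8*o/9) (D(o) = (o + 8)/(o + (-1/3 - o/9)) = (8 + o)/(-1/3 + 8*o/9))
j(-4, 6)*H + D(14) = (6 + (2/3)*(-4))*(-78) + 9*(8 + 14)/(-3 + 8*14) = (6 - 8/3)*(-78) + 9*22/(-3 + 112) = (10/3)*(-78) + 9*22/109 = -260 + 9*(1/109)*22 = -260 + 198/109 = -28142/109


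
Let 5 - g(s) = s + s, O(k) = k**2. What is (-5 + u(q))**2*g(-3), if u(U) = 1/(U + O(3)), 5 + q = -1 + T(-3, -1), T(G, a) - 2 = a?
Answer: 3971/16 ≈ 248.19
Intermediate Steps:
g(s) = 5 - 2*s (g(s) = 5 - (s + s) = 5 - 2*s)
T(G, a) = 2 + a
q = -5 (q = -5 + (-1 + (2 - 1)) = -5 + (-1 + 1) = -5 + 0 = -5)
u(U) = 1/(9 + U) (u(U) = 1/(U + 3**2) = 1/(U + 9) = 1/(9 + U))
(-5 + u(q))**2*g(-3) = (-5 + 1/(9 - 5))**2*(5 - 2*(-3)) = (-5 + 1/4)**2*(5 + 6) = (-5 + 1/4)**2*11 = (-19/4)**2*11 = (361/16)*11 = 3971/16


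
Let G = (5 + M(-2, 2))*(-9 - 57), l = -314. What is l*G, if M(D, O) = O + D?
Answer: 103620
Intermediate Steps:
M(D, O) = D + O
G = -330 (G = (5 + (-2 + 2))*(-9 - 57) = (5 + 0)*(-66) = 5*(-66) = -330)
l*G = -314*(-330) = 103620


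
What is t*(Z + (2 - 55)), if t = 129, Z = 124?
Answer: 9159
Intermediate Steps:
t*(Z + (2 - 55)) = 129*(124 + (2 - 55)) = 129*(124 - 53) = 129*71 = 9159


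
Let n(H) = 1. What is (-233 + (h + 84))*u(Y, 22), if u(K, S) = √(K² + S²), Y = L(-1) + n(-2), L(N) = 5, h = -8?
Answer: -314*√130 ≈ -3580.2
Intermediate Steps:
Y = 6 (Y = 5 + 1 = 6)
(-233 + (h + 84))*u(Y, 22) = (-233 + (-8 + 84))*√(6² + 22²) = (-233 + 76)*√(36 + 484) = -314*√130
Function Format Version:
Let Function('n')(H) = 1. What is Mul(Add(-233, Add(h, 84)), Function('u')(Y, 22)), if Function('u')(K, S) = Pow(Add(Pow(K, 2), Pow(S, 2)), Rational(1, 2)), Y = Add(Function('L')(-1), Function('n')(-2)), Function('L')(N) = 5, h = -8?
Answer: Mul(-314, Pow(130, Rational(1, 2))) ≈ -3580.2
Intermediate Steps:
Y = 6 (Y = Add(5, 1) = 6)
Mul(Add(-233, Add(h, 84)), Function('u')(Y, 22)) = Mul(Add(-233, Add(-8, 84)), Pow(Add(Pow(6, 2), Pow(22, 2)), Rational(1, 2))) = Mul(Add(-233, 76), Pow(Add(36, 484), Rational(1, 2))) = Mul(-157, Pow(520, Rational(1, 2))) = Mul(-157, Mul(2, Pow(130, Rational(1, 2)))) = Mul(-314, Pow(130, Rational(1, 2)))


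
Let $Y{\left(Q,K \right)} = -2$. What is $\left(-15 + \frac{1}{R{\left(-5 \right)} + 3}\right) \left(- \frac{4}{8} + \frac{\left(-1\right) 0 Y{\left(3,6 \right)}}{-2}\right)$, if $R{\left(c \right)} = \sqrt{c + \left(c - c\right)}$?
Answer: $\frac{207}{28} + \frac{i \sqrt{5}}{28} \approx 7.3929 + 0.07986 i$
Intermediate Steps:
$R{\left(c \right)} = \sqrt{c}$ ($R{\left(c \right)} = \sqrt{c + 0} = \sqrt{c}$)
$\left(-15 + \frac{1}{R{\left(-5 \right)} + 3}\right) \left(- \frac{4}{8} + \frac{\left(-1\right) 0 Y{\left(3,6 \right)}}{-2}\right) = \left(-15 + \frac{1}{\sqrt{-5} + 3}\right) \left(- \frac{4}{8} + \frac{\left(-1\right) 0 \left(-2\right)}{-2}\right) = \left(-15 + \frac{1}{i \sqrt{5} + 3}\right) \left(\left(-4\right) \frac{1}{8} + 0 \left(-2\right) \left(- \frac{1}{2}\right)\right) = \left(-15 + \frac{1}{3 + i \sqrt{5}}\right) \left(- \frac{1}{2} + 0 \left(- \frac{1}{2}\right)\right) = \left(-15 + \frac{1}{3 + i \sqrt{5}}\right) \left(- \frac{1}{2} + 0\right) = \left(-15 + \frac{1}{3 + i \sqrt{5}}\right) \left(- \frac{1}{2}\right) = \frac{15}{2} - \frac{1}{2 \left(3 + i \sqrt{5}\right)}$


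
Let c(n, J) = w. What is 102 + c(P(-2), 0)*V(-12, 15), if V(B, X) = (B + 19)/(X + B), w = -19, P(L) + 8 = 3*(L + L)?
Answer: 173/3 ≈ 57.667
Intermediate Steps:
P(L) = -8 + 6*L (P(L) = -8 + 3*(L + L) = -8 + 3*(2*L) = -8 + 6*L)
c(n, J) = -19
V(B, X) = (19 + B)/(B + X)
102 + c(P(-2), 0)*V(-12, 15) = 102 - 19*(19 - 12)/(-12 + 15) = 102 - 19*7/3 = 102 - 133/3 = 173/3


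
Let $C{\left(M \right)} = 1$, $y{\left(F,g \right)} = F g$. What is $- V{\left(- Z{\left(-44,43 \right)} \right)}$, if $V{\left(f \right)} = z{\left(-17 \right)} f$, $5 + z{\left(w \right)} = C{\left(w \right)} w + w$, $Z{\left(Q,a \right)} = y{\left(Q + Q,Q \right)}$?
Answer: $-151008$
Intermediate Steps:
$Z{\left(Q,a \right)} = 2 Q^{2}$ ($Z{\left(Q,a \right)} = \left(Q + Q\right) Q = 2 Q Q = 2 Q^{2}$)
$z{\left(w \right)} = -5 + 2 w$ ($z{\left(w \right)} = -5 + \left(1 w + w\right) = -5 + \left(w + w\right) = -5 + 2 w$)
$V{\left(f \right)} = - 39 f$ ($V{\left(f \right)} = \left(-5 + 2 \left(-17\right)\right) f = \left(-5 - 34\right) f = - 39 f$)
$- V{\left(- Z{\left(-44,43 \right)} \right)} = - \left(-39\right) \left(- 2 \left(-44\right)^{2}\right) = - \left(-39\right) \left(- 2 \cdot 1936\right) = - \left(-39\right) \left(\left(-1\right) 3872\right) = - \left(-39\right) \left(-3872\right) = \left(-1\right) 151008 = -151008$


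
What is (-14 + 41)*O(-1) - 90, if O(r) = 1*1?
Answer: -63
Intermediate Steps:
O(r) = 1
(-14 + 41)*O(-1) - 90 = (-14 + 41)*1 - 90 = 27*1 - 90 = 27 - 90 = -63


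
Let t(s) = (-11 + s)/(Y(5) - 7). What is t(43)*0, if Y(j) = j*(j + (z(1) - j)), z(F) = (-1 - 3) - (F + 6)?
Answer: 0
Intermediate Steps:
z(F) = -10 - F (z(F) = -4 - (6 + F) = -4 + (-6 - F) = -10 - F)
Y(j) = -11*j (Y(j) = j*(j + ((-10 - 1*1) - j)) = j*(j + ((-10 - 1) - j)) = j*(j + (-11 - j)) = j*(-11) = -11*j)
t(s) = 11/62 - s/62 (t(s) = (-11 + s)/(-11*5 - 7) = (-11 + s)/(-55 - 7) = (-11 + s)/(-62) = (-11 + s)*(-1/62) = 11/62 - s/62)
t(43)*0 = (11/62 - 1/62*43)*0 = (11/62 - 43/62)*0 = -16/31*0 = 0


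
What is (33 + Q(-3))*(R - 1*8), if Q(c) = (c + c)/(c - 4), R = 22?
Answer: 474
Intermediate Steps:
Q(c) = 2*c/(-4 + c) (Q(c) = (2*c)/(-4 + c) = 2*c/(-4 + c))
(33 + Q(-3))*(R - 1*8) = (33 + 2*(-3)/(-4 - 3))*(22 - 1*8) = (33 + 2*(-3)/(-7))*(22 - 8) = (33 + 2*(-3)*(-1/7))*14 = (33 + 6/7)*14 = (237/7)*14 = 474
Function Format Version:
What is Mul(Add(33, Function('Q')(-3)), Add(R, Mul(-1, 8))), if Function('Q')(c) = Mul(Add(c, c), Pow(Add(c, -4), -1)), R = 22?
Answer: 474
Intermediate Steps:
Function('Q')(c) = Mul(2, c, Pow(Add(-4, c), -1)) (Function('Q')(c) = Mul(Mul(2, c), Pow(Add(-4, c), -1)) = Mul(2, c, Pow(Add(-4, c), -1)))
Mul(Add(33, Function('Q')(-3)), Add(R, Mul(-1, 8))) = Mul(Add(33, Mul(2, -3, Pow(Add(-4, -3), -1))), Add(22, Mul(-1, 8))) = Mul(Add(33, Mul(2, -3, Pow(-7, -1))), Add(22, -8)) = Mul(Add(33, Mul(2, -3, Rational(-1, 7))), 14) = Mul(Add(33, Rational(6, 7)), 14) = Mul(Rational(237, 7), 14) = 474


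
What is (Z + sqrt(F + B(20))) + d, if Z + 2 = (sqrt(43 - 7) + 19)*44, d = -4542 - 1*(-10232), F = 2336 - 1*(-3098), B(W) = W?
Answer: 6788 + 3*sqrt(606) ≈ 6861.9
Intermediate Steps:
F = 5434 (F = 2336 + 3098 = 5434)
d = 5690 (d = -4542 + 10232 = 5690)
Z = 1098 (Z = -2 + (sqrt(43 - 7) + 19)*44 = -2 + (sqrt(36) + 19)*44 = -2 + (6 + 19)*44 = -2 + 25*44 = -2 + 1100 = 1098)
(Z + sqrt(F + B(20))) + d = (1098 + sqrt(5434 + 20)) + 5690 = (1098 + sqrt(5454)) + 5690 = (1098 + 3*sqrt(606)) + 5690 = 6788 + 3*sqrt(606)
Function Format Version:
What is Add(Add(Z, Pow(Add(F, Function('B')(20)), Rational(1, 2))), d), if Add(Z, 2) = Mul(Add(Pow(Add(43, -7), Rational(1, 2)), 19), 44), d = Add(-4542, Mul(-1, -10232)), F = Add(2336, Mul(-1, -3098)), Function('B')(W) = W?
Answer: Add(6788, Mul(3, Pow(606, Rational(1, 2)))) ≈ 6861.9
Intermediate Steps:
F = 5434 (F = Add(2336, 3098) = 5434)
d = 5690 (d = Add(-4542, 10232) = 5690)
Z = 1098 (Z = Add(-2, Mul(Add(Pow(Add(43, -7), Rational(1, 2)), 19), 44)) = Add(-2, Mul(Add(Pow(36, Rational(1, 2)), 19), 44)) = Add(-2, Mul(Add(6, 19), 44)) = Add(-2, Mul(25, 44)) = Add(-2, 1100) = 1098)
Add(Add(Z, Pow(Add(F, Function('B')(20)), Rational(1, 2))), d) = Add(Add(1098, Pow(Add(5434, 20), Rational(1, 2))), 5690) = Add(Add(1098, Pow(5454, Rational(1, 2))), 5690) = Add(Add(1098, Mul(3, Pow(606, Rational(1, 2)))), 5690) = Add(6788, Mul(3, Pow(606, Rational(1, 2))))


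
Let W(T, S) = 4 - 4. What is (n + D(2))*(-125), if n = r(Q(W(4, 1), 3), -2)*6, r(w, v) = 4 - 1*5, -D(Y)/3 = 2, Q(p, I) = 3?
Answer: 1500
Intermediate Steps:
W(T, S) = 0
D(Y) = -6 (D(Y) = -3*2 = -6)
r(w, v) = -1 (r(w, v) = 4 - 5 = -1)
n = -6 (n = -1*6 = -6)
(n + D(2))*(-125) = (-6 - 6)*(-125) = -12*(-125) = 1500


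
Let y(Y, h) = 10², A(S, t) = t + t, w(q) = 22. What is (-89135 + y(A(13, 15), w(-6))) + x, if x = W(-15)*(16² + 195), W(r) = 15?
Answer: -82270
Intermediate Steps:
A(S, t) = 2*t
x = 6765 (x = 15*(16² + 195) = 15*(256 + 195) = 15*451 = 6765)
y(Y, h) = 100
(-89135 + y(A(13, 15), w(-6))) + x = (-89135 + 100) + 6765 = -89035 + 6765 = -82270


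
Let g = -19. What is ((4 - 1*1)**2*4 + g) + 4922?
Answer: 4939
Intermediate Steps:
((4 - 1*1)**2*4 + g) + 4922 = ((4 - 1*1)**2*4 - 19) + 4922 = ((4 - 1)**2*4 - 19) + 4922 = (3**2*4 - 19) + 4922 = (9*4 - 19) + 4922 = (36 - 19) + 4922 = 17 + 4922 = 4939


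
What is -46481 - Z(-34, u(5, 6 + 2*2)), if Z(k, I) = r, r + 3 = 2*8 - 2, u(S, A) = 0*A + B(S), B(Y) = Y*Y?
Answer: -46492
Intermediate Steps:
B(Y) = Y²
u(S, A) = S² (u(S, A) = 0*A + S² = 0 + S² = S²)
r = 11 (r = -3 + (2*8 - 2) = -3 + (16 - 2) = -3 + 14 = 11)
Z(k, I) = 11
-46481 - Z(-34, u(5, 6 + 2*2)) = -46481 - 1*11 = -46481 - 11 = -46492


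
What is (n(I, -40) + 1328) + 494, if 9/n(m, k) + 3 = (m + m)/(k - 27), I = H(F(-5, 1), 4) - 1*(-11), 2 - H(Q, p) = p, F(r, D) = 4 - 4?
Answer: 132805/73 ≈ 1819.2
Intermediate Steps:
F(r, D) = 0
H(Q, p) = 2 - p
I = 9 (I = (2 - 1*4) - 1*(-11) = (2 - 4) + 11 = -2 + 11 = 9)
n(m, k) = 9/(-3 + 2*m/(-27 + k)) (n(m, k) = 9/(-3 + (m + m)/(k - 27)) = 9/(-3 + (2*m)/(-27 + k)) = 9/(-3 + 2*m/(-27 + k)))
(n(I, -40) + 1328) + 494 = (9*(-27 - 40)/(81 - 3*(-40) + 2*9) + 1328) + 494 = (9*(-67)/(81 + 120 + 18) + 1328) + 494 = (9*(-67)/219 + 1328) + 494 = (9*(1/219)*(-67) + 1328) + 494 = (-201/73 + 1328) + 494 = 96743/73 + 494 = 132805/73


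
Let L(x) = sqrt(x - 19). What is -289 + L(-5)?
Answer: -289 + 2*I*sqrt(6) ≈ -289.0 + 4.899*I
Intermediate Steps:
L(x) = sqrt(-19 + x)
-289 + L(-5) = -289 + sqrt(-19 - 5) = -289 + sqrt(-24) = -289 + 2*I*sqrt(6)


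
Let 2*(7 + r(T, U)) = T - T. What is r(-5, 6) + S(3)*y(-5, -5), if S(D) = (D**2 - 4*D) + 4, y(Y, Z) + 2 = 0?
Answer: -9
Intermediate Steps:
y(Y, Z) = -2 (y(Y, Z) = -2 + 0 = -2)
r(T, U) = -7 (r(T, U) = -7 + (T - T)/2 = -7 + (1/2)*0 = -7 + 0 = -7)
S(D) = 4 + D**2 - 4*D
r(-5, 6) + S(3)*y(-5, -5) = -7 + (4 + 3**2 - 4*3)*(-2) = -7 + (4 + 9 - 12)*(-2) = -7 + 1*(-2) = -7 - 2 = -9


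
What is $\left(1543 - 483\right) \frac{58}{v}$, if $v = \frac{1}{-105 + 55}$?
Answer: $-3074000$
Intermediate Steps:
$v = - \frac{1}{50}$ ($v = \frac{1}{-50} = - \frac{1}{50} \approx -0.02$)
$\left(1543 - 483\right) \frac{58}{v} = \left(1543 - 483\right) \frac{58}{- \frac{1}{50}} = 1060 \cdot 58 \left(-50\right) = 1060 \left(-2900\right) = -3074000$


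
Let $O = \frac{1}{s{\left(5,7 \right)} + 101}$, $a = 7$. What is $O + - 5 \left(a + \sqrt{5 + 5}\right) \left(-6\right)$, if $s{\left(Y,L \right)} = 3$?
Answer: $\frac{21841}{104} + 30 \sqrt{10} \approx 304.88$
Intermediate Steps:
$O = \frac{1}{104}$ ($O = \frac{1}{3 + 101} = \frac{1}{104} \approx 0.0096154$)
$O + - 5 \left(a + \sqrt{5 + 5}\right) \left(-6\right) = \frac{1}{104} + - 5 \left(7 + \sqrt{5 + 5}\right) \left(-6\right) = \frac{1}{104} + - 5 \left(7 + \sqrt{10}\right) \left(-6\right) = \frac{1}{104} + \left(-35 - 5 \sqrt{10}\right) \left(-6\right) = \frac{1}{104} + \left(210 + 30 \sqrt{10}\right) = \frac{21841}{104} + 30 \sqrt{10}$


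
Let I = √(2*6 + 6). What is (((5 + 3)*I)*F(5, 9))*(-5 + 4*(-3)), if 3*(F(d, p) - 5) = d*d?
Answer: -5440*√2 ≈ -7693.3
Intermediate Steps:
I = 3*√2 (I = √(12 + 6) = √18 = 3*√2 ≈ 4.2426)
F(d, p) = 5 + d²/3 (F(d, p) = 5 + (d*d)/3 = 5 + d²/3)
(((5 + 3)*I)*F(5, 9))*(-5 + 4*(-3)) = (((5 + 3)*(3*√2))*(5 + (⅓)*5²))*(-5 + 4*(-3)) = ((8*(3*√2))*(5 + (⅓)*25))*(-5 - 12) = ((24*√2)*(5 + 25/3))*(-17) = ((24*√2)*(40/3))*(-17) = (320*√2)*(-17) = -5440*√2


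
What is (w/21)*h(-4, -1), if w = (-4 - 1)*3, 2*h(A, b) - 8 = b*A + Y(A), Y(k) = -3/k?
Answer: -255/56 ≈ -4.5536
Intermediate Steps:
h(A, b) = 4 - 3/(2*A) + A*b/2 (h(A, b) = 4 + (b*A - 3/A)/2 = 4 + (A*b - 3/A)/2 = 4 + (-3/A + A*b)/2 = 4 + (-3/(2*A) + A*b/2) = 4 - 3/(2*A) + A*b/2)
w = -15 (w = -5*3 = -15)
(w/21)*h(-4, -1) = (-15/21)*((½)*(-3 - 4*(8 - 4*(-1)))/(-4)) = ((1/21)*(-15))*((½)*(-¼)*(-3 - 4*(8 + 4))) = -5*(-1)*(-3 - 4*12)/(14*4) = -5*(-1)*(-3 - 48)/(14*4) = -5*(-1)*(-51)/(14*4) = -5/7*51/8 = -255/56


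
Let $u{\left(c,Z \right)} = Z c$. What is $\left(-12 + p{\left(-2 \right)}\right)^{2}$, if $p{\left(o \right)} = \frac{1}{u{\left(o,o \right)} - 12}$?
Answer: $\frac{9409}{64} \approx 147.02$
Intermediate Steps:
$p{\left(o \right)} = \frac{1}{-12 + o^{2}}$ ($p{\left(o \right)} = \frac{1}{o o - 12} = \frac{1}{o^{2} - 12} = \frac{1}{-12 + o^{2}}$)
$\left(-12 + p{\left(-2 \right)}\right)^{2} = \left(-12 + \frac{1}{-12 + \left(-2\right)^{2}}\right)^{2} = \left(-12 + \frac{1}{-12 + 4}\right)^{2} = \left(-12 + \frac{1}{-8}\right)^{2} = \left(-12 - \frac{1}{8}\right)^{2} = \left(- \frac{97}{8}\right)^{2} = \frac{9409}{64}$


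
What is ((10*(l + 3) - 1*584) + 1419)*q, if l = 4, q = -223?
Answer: -201815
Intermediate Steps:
((10*(l + 3) - 1*584) + 1419)*q = ((10*(4 + 3) - 1*584) + 1419)*(-223) = ((10*7 - 584) + 1419)*(-223) = ((70 - 584) + 1419)*(-223) = (-514 + 1419)*(-223) = 905*(-223) = -201815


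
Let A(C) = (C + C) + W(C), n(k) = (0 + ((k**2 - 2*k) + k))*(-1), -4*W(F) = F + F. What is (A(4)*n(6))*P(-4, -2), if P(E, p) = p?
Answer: 360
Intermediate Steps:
W(F) = -F/2 (W(F) = -(F + F)/4 = -F/2)
n(k) = k - k**2 (n(k) = (0 + (k**2 - k))*(-1) = (k**2 - k)*(-1) = k - k**2)
A(C) = 3*C/2 (A(C) = (C + C) - C/2 = 2*C - C/2 = 3*C/2)
(A(4)*n(6))*P(-4, -2) = (((3/2)*4)*(6*(1 - 1*6)))*(-2) = (6*(6*(1 - 6)))*(-2) = (6*(6*(-5)))*(-2) = (6*(-30))*(-2) = -180*(-2) = 360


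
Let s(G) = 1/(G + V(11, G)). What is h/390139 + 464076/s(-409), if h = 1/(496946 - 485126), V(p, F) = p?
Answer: -851743884929819039/4611442980 ≈ -1.8470e+8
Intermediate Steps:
h = 1/11820 ≈ 8.4602e-5
s(G) = 1/(11 + G) (s(G) = 1/(G + 11) = 1/(11 + G))
h/390139 + 464076/s(-409) = (1/11820)/390139 + 464076/(1/(11 - 409)) = (1/11820)*(1/390139) + 464076/(1/(-398)) = 1/4611442980 + 464076/(-1/398) = 1/4611442980 + 464076*(-398) = 1/4611442980 - 184702248 = -851743884929819039/4611442980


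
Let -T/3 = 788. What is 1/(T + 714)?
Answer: -1/1650 ≈ -0.00060606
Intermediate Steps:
T = -2364 (T = -3*788 = -2364)
1/(T + 714) = 1/(-2364 + 714) = 1/(-1650) = -1/1650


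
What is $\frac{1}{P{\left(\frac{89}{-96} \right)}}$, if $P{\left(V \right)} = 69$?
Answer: $\frac{1}{69} \approx 0.014493$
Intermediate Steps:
$\frac{1}{P{\left(\frac{89}{-96} \right)}} = \frac{1}{69}$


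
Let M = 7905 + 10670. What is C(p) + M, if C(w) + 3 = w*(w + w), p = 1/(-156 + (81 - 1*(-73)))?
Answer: 37145/2 ≈ 18573.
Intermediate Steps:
p = -½ (p = 1/(-156 + (81 + 73)) = 1/(-156 + 154) = 1/(-2) = -½ ≈ -0.50000)
C(w) = -3 + 2*w² (C(w) = -3 + w*(w + w) = -3 + w*(2*w) = -3 + 2*w²)
M = 18575
C(p) + M = (-3 + 2*(-½)²) + 18575 = (-3 + 2*(¼)) + 18575 = (-3 + ½) + 18575 = -5/2 + 18575 = 37145/2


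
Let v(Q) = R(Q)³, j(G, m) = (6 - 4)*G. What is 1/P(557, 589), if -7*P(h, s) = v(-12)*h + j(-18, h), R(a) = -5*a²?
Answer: 7/207899136036 ≈ 3.3670e-11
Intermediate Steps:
j(G, m) = 2*G
v(Q) = -125*Q⁶ (v(Q) = (-5*Q²)³ = -125*Q⁶)
P(h, s) = 36/7 + 373248000*h/7 (P(h, s) = -((-125*(-12)⁶)*h + 2*(-18))/7 = -((-125*2985984)*h - 36)/7 = -(-373248000*h - 36)/7 = -(-36 - 373248000*h)/7 = 36/7 + 373248000*h/7)
1/P(557, 589) = 1/(36/7 + (373248000/7)*557) = 1/(36/7 + 207899136000/7) = 1/(207899136036/7) = 7/207899136036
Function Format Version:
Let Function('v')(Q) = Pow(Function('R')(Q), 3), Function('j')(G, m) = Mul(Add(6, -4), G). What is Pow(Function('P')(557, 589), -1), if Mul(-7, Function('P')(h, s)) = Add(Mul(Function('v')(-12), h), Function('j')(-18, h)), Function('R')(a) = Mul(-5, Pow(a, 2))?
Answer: Rational(7, 207899136036) ≈ 3.3670e-11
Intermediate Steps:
Function('j')(G, m) = Mul(2, G)
Function('v')(Q) = Mul(-125, Pow(Q, 6)) (Function('v')(Q) = Pow(Mul(-5, Pow(Q, 2)), 3) = Mul(-125, Pow(Q, 6)))
Function('P')(h, s) = Add(Rational(36, 7), Mul(Rational(373248000, 7), h)) (Function('P')(h, s) = Mul(Rational(-1, 7), Add(Mul(Mul(-125, Pow(-12, 6)), h), Mul(2, -18))) = Mul(Rational(-1, 7), Add(Mul(Mul(-125, 2985984), h), -36)) = Mul(Rational(-1, 7), Add(Mul(-373248000, h), -36)) = Mul(Rational(-1, 7), Add(-36, Mul(-373248000, h))) = Add(Rational(36, 7), Mul(Rational(373248000, 7), h)))
Pow(Function('P')(557, 589), -1) = Pow(Add(Rational(36, 7), Mul(Rational(373248000, 7), 557)), -1) = Pow(Add(Rational(36, 7), Rational(207899136000, 7)), -1) = Pow(Rational(207899136036, 7), -1) = Rational(7, 207899136036)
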